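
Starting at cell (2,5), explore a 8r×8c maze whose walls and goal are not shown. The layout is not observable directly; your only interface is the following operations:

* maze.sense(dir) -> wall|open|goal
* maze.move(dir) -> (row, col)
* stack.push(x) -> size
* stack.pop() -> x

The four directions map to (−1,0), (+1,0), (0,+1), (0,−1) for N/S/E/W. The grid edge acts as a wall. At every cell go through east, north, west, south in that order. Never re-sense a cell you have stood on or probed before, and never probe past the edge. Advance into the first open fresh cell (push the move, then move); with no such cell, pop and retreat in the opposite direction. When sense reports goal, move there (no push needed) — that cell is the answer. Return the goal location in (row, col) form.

// maze.sense(dir=east) == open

// stack.push(x=east) == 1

// maze.move(dir=east) == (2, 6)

// maze.sense(dir=east) == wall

// maze.sense(dir=north) == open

// stack.push(x=north) == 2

// maze.move(dir=north) == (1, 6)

// maze.sense(dir=east) == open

// stack.push(x=east) == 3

// maze.move(dir=east) == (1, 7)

// maze.sense(dir=north) == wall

// stack.pop() == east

// maze.move(dir=west) == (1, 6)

// maze.sense(dir=north) == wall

// maze.sense(dir=west) == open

// stack.push(x=west) == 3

// maze.move(dir=west) == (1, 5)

// maze.sense(dir=north) == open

// stack.push(x=north) == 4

// maze.move(dir=north) == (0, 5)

// maze.sense(dir=west) == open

// stack.push(x=west) == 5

// maze.move(dir=west) == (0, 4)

// maze.sense(dir=west) == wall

// maze.sense(dir=south) == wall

// stack.pop() == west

// maze.move(dir=east) == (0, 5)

// stack.pop() == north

// maze.move(dir=south) == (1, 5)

// stack.pop() == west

// maze.move(dir=east) == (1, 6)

// stack.pop() == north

// maze.move(dir=south) == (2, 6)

// maze.sense(dir=south) == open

// stack.push(x=south) == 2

// maze.move(dir=south) == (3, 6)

// maze.sense(dir=east) == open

// stack.push(x=east) == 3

// maze.move(dir=east) == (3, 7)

// maze.sense(dir=south) == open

// stack.push(x=south) == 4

// maze.move(dir=south) == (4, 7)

// maze.sense(dir=west) == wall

// maze.sense(dir=south) == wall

// stack.pop() == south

// maze.move(dir=north) == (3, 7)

// stack.pop() == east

// maze.move(dir=west) == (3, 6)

// maze.sense(dir=west) == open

// stack.push(x=west) == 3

// maze.move(dir=west) == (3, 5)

// maze.sense(dir=west) == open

// stack.push(x=west) == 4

// maze.move(dir=west) == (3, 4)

// maze.sense(dir=north) == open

// stack.push(x=north) == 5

// maze.move(dir=north) == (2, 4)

// maze.sense(dir=west) == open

// stack.push(x=west) == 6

// maze.move(dir=west) == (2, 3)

// maze.sense(dir=north) == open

// stack.push(x=north) == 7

// maze.move(dir=north) == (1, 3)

// maze.sense(dir=west) == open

// stack.push(x=west) == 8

// maze.move(dir=west) == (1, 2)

// maze.sense(dir=north) == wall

// maze.sense(dir=west) == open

// stack.push(x=west) == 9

// maze.move(dir=west) == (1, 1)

// maze.sense(dir=north) == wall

// maze.sense(dir=west) == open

// stack.push(x=west) == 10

// maze.move(dir=west) == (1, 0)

// maze.sense(dir=north) == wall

// maze.sense(dir=south) == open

// stack.push(x=south) == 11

// maze.move(dir=south) == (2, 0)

// maze.sense(dir=east) == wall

// maze.sense(dir=south) == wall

// stack.pop() == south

// maze.move(dir=north) == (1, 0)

// stack.pop() == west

// maze.move(dir=east) == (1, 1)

// stack.pop() == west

// maze.move(dir=east) == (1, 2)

// maze.sense(dir=south) == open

// stack.push(x=south) == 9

// maze.move(dir=south) == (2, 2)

// maze.sense(dir=south) == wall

// stack.pop() == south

// maze.move(dir=north) == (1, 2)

// stack.pop() == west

// maze.move(dir=east) == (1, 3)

// stack.pop() == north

// maze.move(dir=south) == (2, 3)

// maze.sense(dir=south) == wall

// stack.pop() == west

// maze.move(dir=east) == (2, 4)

// stack.pop() == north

// maze.move(dir=south) == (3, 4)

// maze.sense(dir=south) == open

// stack.push(x=south) == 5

// maze.move(dir=south) == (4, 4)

// maze.sense(dir=east) == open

// stack.push(x=east) == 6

// maze.move(dir=east) == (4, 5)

// maze.sense(dir=south) == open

// stack.push(x=south) == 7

// maze.move(dir=south) == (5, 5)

// maze.sense(dir=east) == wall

// maze.sense(dir=west) == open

// stack.push(x=west) == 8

// maze.move(dir=west) == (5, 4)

// maze.sense(dir=west) == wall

// maze.sense(dir=south) == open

// stack.push(x=south) == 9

// maze.move(dir=south) == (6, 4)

// maze.sense(dir=east) == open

// stack.push(x=east) == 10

// maze.move(dir=east) == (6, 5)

// maze.sense(dir=east) == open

// stack.push(x=east) == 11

// maze.move(dir=east) == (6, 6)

// maze.sense(dir=east) == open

// stack.push(x=east) == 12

// maze.move(dir=east) == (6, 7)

// maze.sense(dir=south) == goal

// maze.move(dir=south) == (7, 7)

Answer: (7, 7)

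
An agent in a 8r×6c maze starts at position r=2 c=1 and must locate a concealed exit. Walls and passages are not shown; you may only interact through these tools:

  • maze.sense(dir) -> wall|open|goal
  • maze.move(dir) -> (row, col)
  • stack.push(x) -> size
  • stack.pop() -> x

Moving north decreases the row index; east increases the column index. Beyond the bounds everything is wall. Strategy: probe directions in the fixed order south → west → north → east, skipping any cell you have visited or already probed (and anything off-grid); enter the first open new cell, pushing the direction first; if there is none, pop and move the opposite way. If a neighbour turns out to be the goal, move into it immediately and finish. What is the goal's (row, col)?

I invoke maze.sense on south, which returns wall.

I use maze.sense on west, : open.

Next I call stack.push on west, yielding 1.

I run maze.move on west, yielding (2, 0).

Using maze.sense on south, and see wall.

I use maze.sense on north, which returns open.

I use stack.push on north, and observe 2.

Invoking maze.move on north, giving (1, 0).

Now I run maze.sense on north, and observe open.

I run stack.push on north, and see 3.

Next I call maze.move on north, which returns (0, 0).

I call maze.sense on east, — result: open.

Next I call stack.push on east, and get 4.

I run maze.move on east, — result: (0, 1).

I invoke maze.sense on south, and see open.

I call stack.push on south, which returns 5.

I use maze.move on south, yielding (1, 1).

I try maze.sense on east, and observe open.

Using stack.push on east, → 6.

I use maze.move on east, and get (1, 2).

Next I call maze.sense on south, and see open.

I invoke stack.push on south, and observe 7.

I try maze.move on south, and see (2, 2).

Invoking maze.sense on south, and observe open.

I call stack.push on south, giving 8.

Next I call maze.move on south, and get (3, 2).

Calling maze.sense on south, giving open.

Then stack.push on south, yielding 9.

I try maze.move on south, which returns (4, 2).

Next I call maze.sense on south, and see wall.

Then maze.sense on west, and get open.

Invoking stack.push on west, → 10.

I invoke maze.move on west, — result: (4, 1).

I use maze.sense on south, which returns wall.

Invoking maze.sense on west, and see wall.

I use stack.pop(), — result: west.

I use maze.move on east, and see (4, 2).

I run maze.sense on east, giving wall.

Then stack.pop, and get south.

Invoking maze.move on north, yielding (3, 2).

I try maze.sense on east, and get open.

Calling stack.push on east, → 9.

Now I run maze.move on east, which returns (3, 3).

Invoking maze.sense on north, — result: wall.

I call maze.sense on east, and observe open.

Now I run stack.push on east, → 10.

I try maze.move on east, and get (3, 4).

Using maze.sense on south, and see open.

Invoking stack.push on south, yielding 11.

Invoking maze.move on south, and see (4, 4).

Calling maze.sense on south, and observe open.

I try stack.push on south, and observe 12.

Now I run maze.move on south, yielding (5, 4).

Then maze.sense on south, and see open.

Using stack.push on south, — result: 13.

Using maze.move on south, : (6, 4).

Next I call maze.sense on south, which returns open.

I try stack.push on south, and observe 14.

I run maze.move on south, and see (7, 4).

Calling maze.sense on west, which returns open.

I run stack.push on west, and get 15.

Using maze.move on west, → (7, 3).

I call maze.sense on west, and observe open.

Calling stack.push on west, yielding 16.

I call maze.move on west, which returns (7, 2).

I invoke maze.sense on west, yielding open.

Calling stack.push on west, yielding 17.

I use maze.move on west, — result: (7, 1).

I invoke maze.sense on west, → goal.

I invoke maze.move on west, and get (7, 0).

Answer: (7, 0)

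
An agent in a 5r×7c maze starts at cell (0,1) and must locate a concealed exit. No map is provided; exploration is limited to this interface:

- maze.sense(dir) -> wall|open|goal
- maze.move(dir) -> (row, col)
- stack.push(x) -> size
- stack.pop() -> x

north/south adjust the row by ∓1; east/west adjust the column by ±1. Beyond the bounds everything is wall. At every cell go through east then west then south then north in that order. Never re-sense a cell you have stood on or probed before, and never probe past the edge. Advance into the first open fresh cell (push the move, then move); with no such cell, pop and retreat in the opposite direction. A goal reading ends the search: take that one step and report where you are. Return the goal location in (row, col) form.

Action: maze.sense[dir=east]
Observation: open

Action: stack.push[x=east]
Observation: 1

Action: maze.move[dir=east]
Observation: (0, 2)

Action: maze.sense[dir=east]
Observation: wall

Action: maze.sense[dir=south]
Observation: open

Action: stack.push[x=south]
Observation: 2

Action: maze.move[dir=south]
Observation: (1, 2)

Action: maze.sense[dir=east]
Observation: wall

Action: maze.sense[dir=west]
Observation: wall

Action: maze.sense[dir=south]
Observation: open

Action: stack.push[x=south]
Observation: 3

Action: maze.move[dir=south]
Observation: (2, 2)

Action: maze.sense[dir=east]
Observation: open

Action: stack.push[x=east]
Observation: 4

Action: maze.move[dir=east]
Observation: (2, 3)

Action: maze.sense[dir=east]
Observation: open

Action: stack.push[x=east]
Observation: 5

Action: maze.move[dir=east]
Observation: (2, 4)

Action: maze.sense[dir=east]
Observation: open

Action: stack.push[x=east]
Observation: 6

Action: maze.move[dir=east]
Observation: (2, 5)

Action: maze.sense[dir=east]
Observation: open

Action: stack.push[x=east]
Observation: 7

Action: maze.move[dir=east]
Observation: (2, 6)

Action: maze.sense[dir=south]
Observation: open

Action: stack.push[x=south]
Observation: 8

Action: maze.move[dir=south]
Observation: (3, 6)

Action: maze.sense[dir=west]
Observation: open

Action: stack.push[x=west]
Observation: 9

Action: maze.move[dir=west]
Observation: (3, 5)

Action: maze.sense[dir=west]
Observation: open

Action: stack.push[x=west]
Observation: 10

Action: maze.move[dir=west]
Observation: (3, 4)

Action: maze.sense[dir=west]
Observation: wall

Action: maze.sense[dir=south]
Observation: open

Action: stack.push[x=south]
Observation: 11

Action: maze.move[dir=south]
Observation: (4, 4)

Action: maze.sense[dir=east]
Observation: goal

Action: maze.move[dir=east]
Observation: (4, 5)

Answer: (4, 5)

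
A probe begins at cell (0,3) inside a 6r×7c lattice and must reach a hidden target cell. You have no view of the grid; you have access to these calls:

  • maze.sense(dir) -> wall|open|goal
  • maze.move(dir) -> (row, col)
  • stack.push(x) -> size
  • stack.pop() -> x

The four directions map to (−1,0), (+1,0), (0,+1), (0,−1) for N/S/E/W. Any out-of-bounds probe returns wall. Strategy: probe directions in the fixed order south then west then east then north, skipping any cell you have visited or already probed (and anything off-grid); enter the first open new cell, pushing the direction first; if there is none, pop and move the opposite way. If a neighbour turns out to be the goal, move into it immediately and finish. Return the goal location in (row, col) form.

I call sense using dir→south, which returns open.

Calling push using x→south, and see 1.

I run move using dir→south, yielding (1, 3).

Invoking sense using dir→south, which returns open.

I use push using x→south, : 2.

I try move using dir→south, — result: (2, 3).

Then sense using dir→south, → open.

Invoking push using x→south, — result: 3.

Next I call move using dir→south, — result: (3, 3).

Using sense using dir→south, yielding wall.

Using sense using dir→west, giving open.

I run push using x→west, and get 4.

I use move using dir→west, — result: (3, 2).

Now I run sense using dir→south, — result: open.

I use push using x→south, yielding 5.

I run move using dir→south, giving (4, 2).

I try sense using dir→south, → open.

I try push using x→south, which returns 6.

Now I run move using dir→south, and observe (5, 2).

Using sense using dir→west, yielding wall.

I invoke sense using dir→east, yielding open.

Next I call push using x→east, giving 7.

I invoke move using dir→east, and observe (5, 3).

I call sense using dir→east, and get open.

Next I call push using x→east, which returns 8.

Then move using dir→east, and observe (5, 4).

Then sense using dir→east, and see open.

Invoking push using x→east, and see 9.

Calling move using dir→east, giving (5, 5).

Using sense using dir→east, — result: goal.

I use move using dir→east, which returns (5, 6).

Answer: (5, 6)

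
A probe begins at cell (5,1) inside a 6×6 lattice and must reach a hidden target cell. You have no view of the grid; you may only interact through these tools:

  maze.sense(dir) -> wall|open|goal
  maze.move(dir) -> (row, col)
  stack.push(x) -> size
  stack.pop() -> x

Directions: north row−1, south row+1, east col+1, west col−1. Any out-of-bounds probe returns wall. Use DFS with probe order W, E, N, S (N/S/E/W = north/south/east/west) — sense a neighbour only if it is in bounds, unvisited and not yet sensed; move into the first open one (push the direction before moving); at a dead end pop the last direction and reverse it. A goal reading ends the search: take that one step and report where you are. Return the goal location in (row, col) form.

~$ maze.sense dir: west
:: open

~$ stack.push x: west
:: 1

~$ maze.move dir: west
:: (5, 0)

~$ maze.sense dir: north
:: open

~$ stack.push x: north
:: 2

~$ maze.move dir: north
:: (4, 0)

~$ maze.sense dir: east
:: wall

~$ maze.sense dir: north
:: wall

~$ stack.pop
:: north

~$ maze.move dir: south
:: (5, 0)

~$ stack.pop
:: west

~$ maze.move dir: east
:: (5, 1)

~$ maze.sense dir: east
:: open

~$ stack.push x: east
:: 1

~$ maze.move dir: east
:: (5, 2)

~$ maze.sense dir: east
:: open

~$ stack.push x: east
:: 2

~$ maze.move dir: east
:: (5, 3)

~$ maze.sense dir: east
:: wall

~$ maze.sense dir: north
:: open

~$ stack.push x: north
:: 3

~$ maze.move dir: north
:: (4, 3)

~$ maze.sense dir: west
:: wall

~$ maze.sense dir: east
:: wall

~$ maze.sense dir: north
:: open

~$ stack.push x: north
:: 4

~$ maze.move dir: north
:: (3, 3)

~$ maze.sense dir: west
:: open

~$ stack.push x: west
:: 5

~$ maze.move dir: west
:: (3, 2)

~$ maze.sense dir: west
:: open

~$ stack.push x: west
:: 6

~$ maze.move dir: west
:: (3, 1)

~$ maze.sense dir: north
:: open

~$ stack.push x: north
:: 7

~$ maze.move dir: north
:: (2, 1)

~$ maze.sense dir: west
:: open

~$ stack.push x: west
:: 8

~$ maze.move dir: west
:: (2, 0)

~$ maze.sense dir: north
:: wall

~$ stack.pop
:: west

~$ maze.move dir: east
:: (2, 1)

~$ maze.sense dir: east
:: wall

~$ maze.sense dir: north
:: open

~$ stack.push x: north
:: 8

~$ maze.move dir: north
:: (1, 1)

~$ maze.sense dir: east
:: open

~$ stack.push x: east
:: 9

~$ maze.move dir: east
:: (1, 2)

~$ maze.sense dir: east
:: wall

~$ maze.sense dir: north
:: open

~$ stack.push x: north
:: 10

~$ maze.move dir: north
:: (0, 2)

~$ maze.sense dir: west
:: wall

~$ maze.sense dir: east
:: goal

~$ maze.move dir: east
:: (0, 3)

Answer: (0, 3)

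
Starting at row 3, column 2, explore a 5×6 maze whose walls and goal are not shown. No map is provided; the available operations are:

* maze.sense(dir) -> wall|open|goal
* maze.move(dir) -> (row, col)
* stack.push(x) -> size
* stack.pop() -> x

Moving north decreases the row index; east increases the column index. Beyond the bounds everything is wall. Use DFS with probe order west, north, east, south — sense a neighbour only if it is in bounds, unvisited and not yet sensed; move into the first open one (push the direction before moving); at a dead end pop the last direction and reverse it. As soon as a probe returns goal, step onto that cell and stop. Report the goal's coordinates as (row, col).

Do: maze.sense[dir=west]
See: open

Do: stack.push[x=west]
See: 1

Do: maze.move[dir=west]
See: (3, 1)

Do: maze.sense[dir=west]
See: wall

Do: maze.sense[dir=north]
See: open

Do: stack.push[x=north]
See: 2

Do: maze.move[dir=north]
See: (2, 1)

Do: maze.sense[dir=west]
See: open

Do: stack.push[x=west]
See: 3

Do: maze.move[dir=west]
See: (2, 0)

Do: maze.sense[dir=north]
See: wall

Do: stack.pop[]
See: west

Do: maze.move[dir=east]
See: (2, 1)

Do: maze.sense[dir=north]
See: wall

Do: maze.sense[dir=east]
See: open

Do: stack.push[x=east]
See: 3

Do: maze.move[dir=east]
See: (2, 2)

Do: maze.sense[dir=north]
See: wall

Do: maze.sense[dir=east]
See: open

Do: stack.push[x=east]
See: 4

Do: maze.move[dir=east]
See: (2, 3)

Do: maze.sense[dir=north]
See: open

Do: stack.push[x=north]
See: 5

Do: maze.move[dir=north]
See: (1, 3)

Do: maze.sense[dir=north]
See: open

Do: stack.push[x=north]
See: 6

Do: maze.move[dir=north]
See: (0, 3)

Do: maze.sense[dir=west]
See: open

Do: stack.push[x=west]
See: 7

Do: maze.move[dir=west]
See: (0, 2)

Do: maze.sense[dir=west]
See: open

Do: stack.push[x=west]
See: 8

Do: maze.move[dir=west]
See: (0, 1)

Do: maze.sense[dir=west]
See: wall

Do: stack.pop[]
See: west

Do: maze.move[dir=east]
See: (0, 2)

Do: stack.pop[]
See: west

Do: maze.move[dir=east]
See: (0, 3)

Do: maze.sense[dir=east]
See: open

Do: stack.push[x=east]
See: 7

Do: maze.move[dir=east]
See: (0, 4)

Do: maze.sense[dir=east]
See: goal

Do: maze.move[dir=east]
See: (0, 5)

Answer: (0, 5)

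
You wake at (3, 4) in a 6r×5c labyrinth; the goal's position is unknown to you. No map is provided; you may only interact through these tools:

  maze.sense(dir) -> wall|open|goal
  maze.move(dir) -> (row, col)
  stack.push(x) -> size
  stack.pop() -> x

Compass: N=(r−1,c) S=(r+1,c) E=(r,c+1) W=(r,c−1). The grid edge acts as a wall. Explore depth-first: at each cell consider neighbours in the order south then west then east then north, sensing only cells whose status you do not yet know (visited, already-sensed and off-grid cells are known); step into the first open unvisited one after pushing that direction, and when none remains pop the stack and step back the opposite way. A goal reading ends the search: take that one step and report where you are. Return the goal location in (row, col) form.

-- maze.sense(dir=south) : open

-- stack.push(x=south) : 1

-- maze.move(dir=south) : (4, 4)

-- maze.sense(dir=south) : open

-- stack.push(x=south) : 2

-- maze.move(dir=south) : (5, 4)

-- maze.sense(dir=west) : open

-- stack.push(x=west) : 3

-- maze.move(dir=west) : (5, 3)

-- maze.sense(dir=west) : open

-- stack.push(x=west) : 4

-- maze.move(dir=west) : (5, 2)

-- maze.sense(dir=west) : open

-- stack.push(x=west) : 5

-- maze.move(dir=west) : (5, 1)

-- maze.sense(dir=west) : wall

-- maze.sense(dir=north) : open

-- stack.push(x=north) : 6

-- maze.move(dir=north) : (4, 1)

-- maze.sense(dir=west) : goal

-- maze.move(dir=west) : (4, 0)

Answer: (4, 0)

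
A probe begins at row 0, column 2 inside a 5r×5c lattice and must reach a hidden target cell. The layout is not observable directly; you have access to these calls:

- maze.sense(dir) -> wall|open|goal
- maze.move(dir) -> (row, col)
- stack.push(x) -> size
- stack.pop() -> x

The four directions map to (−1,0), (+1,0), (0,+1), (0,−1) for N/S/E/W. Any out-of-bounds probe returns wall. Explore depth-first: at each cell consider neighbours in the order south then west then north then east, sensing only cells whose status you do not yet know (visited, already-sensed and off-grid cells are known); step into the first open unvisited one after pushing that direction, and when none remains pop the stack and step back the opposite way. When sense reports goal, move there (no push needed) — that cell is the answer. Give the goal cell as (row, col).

# maze.sense(dir='south') -> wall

# maze.sense(dir='west') -> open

# stack.push(x='west') -> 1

# maze.move(dir='west') -> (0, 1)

# maze.sense(dir='south') -> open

# stack.push(x='south') -> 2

# maze.move(dir='south') -> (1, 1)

# maze.sense(dir='south') -> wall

# maze.sense(dir='west') -> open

# stack.push(x='west') -> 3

# maze.move(dir='west') -> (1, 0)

# maze.sense(dir='south') -> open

# stack.push(x='south') -> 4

# maze.move(dir='south') -> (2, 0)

# maze.sense(dir='south') -> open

# stack.push(x='south') -> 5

# maze.move(dir='south') -> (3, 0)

# maze.sense(dir='south') -> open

# stack.push(x='south') -> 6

# maze.move(dir='south') -> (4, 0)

# maze.sense(dir='east') -> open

# stack.push(x='east') -> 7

# maze.move(dir='east') -> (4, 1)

# maze.sense(dir='north') -> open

# stack.push(x='north') -> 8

# maze.move(dir='north') -> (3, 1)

# maze.sense(dir='east') -> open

# stack.push(x='east') -> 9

# maze.move(dir='east') -> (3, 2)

# maze.sense(dir='south') -> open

# stack.push(x='south') -> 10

# maze.move(dir='south') -> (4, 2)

# maze.sense(dir='east') -> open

# stack.push(x='east') -> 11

# maze.move(dir='east') -> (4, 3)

# maze.sense(dir='north') -> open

# stack.push(x='north') -> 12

# maze.move(dir='north') -> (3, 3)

# maze.sense(dir='north') -> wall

# maze.sense(dir='east') -> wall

# stack.pop() -> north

# maze.move(dir='south') -> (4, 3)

# maze.sense(dir='east') -> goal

# maze.move(dir='east') -> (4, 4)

Answer: (4, 4)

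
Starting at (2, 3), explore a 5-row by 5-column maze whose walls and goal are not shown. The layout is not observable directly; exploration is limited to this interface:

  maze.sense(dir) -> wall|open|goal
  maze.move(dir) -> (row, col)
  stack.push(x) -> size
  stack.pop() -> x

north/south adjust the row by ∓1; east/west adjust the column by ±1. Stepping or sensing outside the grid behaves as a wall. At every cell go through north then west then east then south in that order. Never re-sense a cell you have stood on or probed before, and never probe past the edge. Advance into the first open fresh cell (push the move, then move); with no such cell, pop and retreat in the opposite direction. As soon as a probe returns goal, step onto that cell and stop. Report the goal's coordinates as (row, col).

% 1. maze.sense(dir: north) => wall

% 2. maze.sense(dir: west) => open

% 3. stack.push(x: west) => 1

% 4. maze.move(dir: west) => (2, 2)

% 5. maze.sense(dir: north) => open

% 6. stack.push(x: north) => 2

% 7. maze.move(dir: north) => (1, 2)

% 8. maze.sense(dir: north) => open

% 9. stack.push(x: north) => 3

% 10. maze.move(dir: north) => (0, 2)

% 11. maze.sense(dir: west) => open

% 12. stack.push(x: west) => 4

% 13. maze.move(dir: west) => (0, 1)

% 14. maze.sense(dir: west) => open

% 15. stack.push(x: west) => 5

% 16. maze.move(dir: west) => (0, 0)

% 17. maze.sense(dir: south) => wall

% 18. stack.pop() => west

% 19. maze.move(dir: east) => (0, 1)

% 20. maze.sense(dir: south) => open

% 21. stack.push(x: south) => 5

% 22. maze.move(dir: south) => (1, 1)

% 23. maze.sense(dir: south) => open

% 24. stack.push(x: south) => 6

% 25. maze.move(dir: south) => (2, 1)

% 26. maze.sense(dir: west) => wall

% 27. maze.sense(dir: south) => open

% 28. stack.push(x: south) => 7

% 29. maze.move(dir: south) => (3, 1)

% 30. maze.sense(dir: west) => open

% 31. stack.push(x: west) => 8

% 32. maze.move(dir: west) => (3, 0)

% 33. maze.sense(dir: south) => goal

% 34. maze.move(dir: south) => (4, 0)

Answer: (4, 0)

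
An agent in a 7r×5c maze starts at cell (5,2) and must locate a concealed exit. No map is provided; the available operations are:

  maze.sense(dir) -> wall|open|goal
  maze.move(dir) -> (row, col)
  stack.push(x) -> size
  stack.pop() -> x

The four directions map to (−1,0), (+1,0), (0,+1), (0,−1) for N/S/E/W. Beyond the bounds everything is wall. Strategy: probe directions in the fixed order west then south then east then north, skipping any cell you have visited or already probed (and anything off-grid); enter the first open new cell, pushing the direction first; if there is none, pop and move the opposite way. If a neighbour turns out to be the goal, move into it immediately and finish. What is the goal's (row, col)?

Calling maze.sense(dir: west), → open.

Using stack.push(x: west), : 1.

Calling maze.move(dir: west), : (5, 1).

Invoking maze.sense(dir: west), which returns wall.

Using maze.sense(dir: south), — result: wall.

Now I run maze.sense(dir: north), : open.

Next I call stack.push(x: north), yielding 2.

Then maze.move(dir: north), — result: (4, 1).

Calling maze.sense(dir: west), and see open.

Using stack.push(x: west), → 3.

Then maze.move(dir: west), giving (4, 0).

Now I run maze.sense(dir: north), → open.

Next I call stack.push(x: north), yielding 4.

I try maze.move(dir: north), yielding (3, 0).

I use maze.sense(dir: east), and observe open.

Next I call stack.push(x: east), yielding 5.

Then maze.move(dir: east), and get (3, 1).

Using maze.sense(dir: east), and see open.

Now I run stack.push(x: east), — result: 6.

I try maze.move(dir: east), yielding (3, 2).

I run maze.sense(dir: south), and observe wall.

I call maze.sense(dir: east), → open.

Next I call stack.push(x: east), : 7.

Using maze.move(dir: east), yielding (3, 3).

Next I call maze.sense(dir: south), : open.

Invoking stack.push(x: south), and see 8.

I invoke maze.move(dir: south), — result: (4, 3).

I run maze.sense(dir: south), : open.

I invoke stack.push(x: south), which returns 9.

I try maze.move(dir: south), → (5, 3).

I use maze.sense(dir: south), : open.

I try stack.push(x: south), and get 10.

Then maze.move(dir: south), and see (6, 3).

I try maze.sense(dir: west), giving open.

I invoke stack.push(x: west), : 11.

Next I call maze.move(dir: west), and see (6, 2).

I try stack.pop, yielding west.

Then maze.move(dir: east), which returns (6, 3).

Then maze.sense(dir: east), : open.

I invoke stack.push(x: east), and see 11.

I use maze.move(dir: east), which returns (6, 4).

Then maze.sense(dir: north), giving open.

I invoke stack.push(x: north), and observe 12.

Then maze.move(dir: north), which returns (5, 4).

I run maze.sense(dir: north), which returns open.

Next I call stack.push(x: north), : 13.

I try maze.move(dir: north), giving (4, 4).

Now I run maze.sense(dir: north), : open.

Now I run stack.push(x: north), and get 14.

I try maze.move(dir: north), and get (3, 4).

Invoking maze.sense(dir: north), and observe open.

Now I run stack.push(x: north), which returns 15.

Then maze.move(dir: north), giving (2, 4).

I run maze.sense(dir: west), which returns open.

I call stack.push(x: west), giving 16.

Now I run maze.move(dir: west), : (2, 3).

I use maze.sense(dir: west), yielding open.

Next I call stack.push(x: west), and observe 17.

I invoke maze.move(dir: west), yielding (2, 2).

I run maze.sense(dir: west), and see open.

I call stack.push(x: west), giving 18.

I run maze.move(dir: west), and see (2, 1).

Invoking maze.sense(dir: west), yielding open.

Then stack.push(x: west), which returns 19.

Now I run maze.move(dir: west), → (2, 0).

Calling maze.sense(dir: north), which returns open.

Using stack.push(x: north), yielding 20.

I invoke maze.move(dir: north), and see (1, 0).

I invoke maze.sense(dir: east), and get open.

Using stack.push(x: east), and observe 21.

Then maze.move(dir: east), → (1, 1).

Invoking maze.sense(dir: east), — result: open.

I run stack.push(x: east), yielding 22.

Next I call maze.move(dir: east), giving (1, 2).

Now I run maze.sense(dir: east), : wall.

Next I call maze.sense(dir: north), and observe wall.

I call stack.pop, : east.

Next I call maze.move(dir: west), and see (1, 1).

Invoking maze.sense(dir: north), giving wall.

Invoking stack.pop, giving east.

I try maze.move(dir: west), and get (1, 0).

Then maze.sense(dir: north), : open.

Next I call stack.push(x: north), and see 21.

I use maze.move(dir: north), and see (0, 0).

I use stack.pop, and see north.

Now I run maze.move(dir: south), giving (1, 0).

Using stack.pop, → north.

I try maze.move(dir: south), and observe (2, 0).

I invoke stack.pop(), and see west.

I invoke maze.move(dir: east), : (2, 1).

Now I run stack.pop(), and see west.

I call maze.move(dir: east), and get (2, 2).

Calling stack.pop, and observe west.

Invoking maze.move(dir: east), yielding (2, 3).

I run stack.pop, → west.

I run maze.move(dir: east), giving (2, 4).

I call maze.sense(dir: north), and observe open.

Then stack.push(x: north), → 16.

I try maze.move(dir: north), and see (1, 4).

Invoking maze.sense(dir: north), giving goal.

I call maze.move(dir: north), — result: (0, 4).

Answer: (0, 4)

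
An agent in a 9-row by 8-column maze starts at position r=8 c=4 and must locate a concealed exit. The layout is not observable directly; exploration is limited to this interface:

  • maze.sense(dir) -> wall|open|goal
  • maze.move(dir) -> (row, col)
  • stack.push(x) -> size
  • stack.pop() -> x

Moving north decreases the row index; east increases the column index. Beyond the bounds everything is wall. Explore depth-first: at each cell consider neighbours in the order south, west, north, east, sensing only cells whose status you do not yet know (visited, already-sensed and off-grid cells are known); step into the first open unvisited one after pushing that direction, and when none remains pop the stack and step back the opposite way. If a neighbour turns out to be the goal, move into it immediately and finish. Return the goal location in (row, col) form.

CALL sense[dir='west']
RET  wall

CALL sense[dir='north']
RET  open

CALL push[x='north']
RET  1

CALL move[dir='north']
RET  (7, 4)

CALL sense[dir='west']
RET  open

CALL push[x='west']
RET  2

CALL move[dir='west']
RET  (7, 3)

CALL sense[dir='west']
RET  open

CALL push[x='west']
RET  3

CALL move[dir='west']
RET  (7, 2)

CALL sense[dir='south']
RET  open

CALL push[x='south']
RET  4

CALL move[dir='south']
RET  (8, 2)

CALL sense[dir='west']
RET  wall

CALL pop[]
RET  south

CALL move[dir='north']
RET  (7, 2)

CALL sense[dir='west']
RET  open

CALL push[x='west']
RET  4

CALL move[dir='west']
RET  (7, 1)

CALL sense[dir='west']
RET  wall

CALL sense[dir='north']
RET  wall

CALL pop[]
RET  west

CALL move[dir='east']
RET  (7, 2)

CALL sense[dir='north']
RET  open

CALL push[x='north']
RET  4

CALL move[dir='north']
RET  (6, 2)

CALL sense[dir='north']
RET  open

CALL push[x='north']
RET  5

CALL move[dir='north']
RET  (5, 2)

CALL sense[dir='west']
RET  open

CALL push[x='west']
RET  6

CALL move[dir='west']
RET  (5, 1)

CALL sense[dir='west']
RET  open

CALL push[x='west']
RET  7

CALL move[dir='west']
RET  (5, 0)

CALL sense[dir='south']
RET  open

CALL push[x='south']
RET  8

CALL move[dir='south']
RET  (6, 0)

CALL pop[]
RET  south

CALL move[dir='north']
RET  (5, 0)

CALL sense[dir='north']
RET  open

CALL push[x='north']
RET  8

CALL move[dir='north']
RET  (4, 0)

CALL sense[dir='north']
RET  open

CALL push[x='north']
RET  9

CALL move[dir='north']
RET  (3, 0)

CALL sense[dir='north']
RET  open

CALL push[x='north']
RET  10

CALL move[dir='north']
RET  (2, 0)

CALL sense[dir='north']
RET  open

CALL push[x='north']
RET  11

CALL move[dir='north']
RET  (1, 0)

CALL sense[dir='north']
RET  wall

CALL sense[dir='east']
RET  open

CALL push[x='east']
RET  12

CALL move[dir='east']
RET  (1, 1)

CALL sense[dir='south']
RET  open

CALL push[x='south']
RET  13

CALL move[dir='south']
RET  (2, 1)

CALL sense[dir='south']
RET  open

CALL push[x='south']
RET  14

CALL move[dir='south']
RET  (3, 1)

CALL sense[dir='south']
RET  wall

CALL sense[dir='east']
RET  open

CALL push[x='east']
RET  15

CALL move[dir='east']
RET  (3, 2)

CALL sense[dir='south']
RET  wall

CALL sense[dir='north']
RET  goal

CALL move[dir='north']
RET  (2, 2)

Answer: (2, 2)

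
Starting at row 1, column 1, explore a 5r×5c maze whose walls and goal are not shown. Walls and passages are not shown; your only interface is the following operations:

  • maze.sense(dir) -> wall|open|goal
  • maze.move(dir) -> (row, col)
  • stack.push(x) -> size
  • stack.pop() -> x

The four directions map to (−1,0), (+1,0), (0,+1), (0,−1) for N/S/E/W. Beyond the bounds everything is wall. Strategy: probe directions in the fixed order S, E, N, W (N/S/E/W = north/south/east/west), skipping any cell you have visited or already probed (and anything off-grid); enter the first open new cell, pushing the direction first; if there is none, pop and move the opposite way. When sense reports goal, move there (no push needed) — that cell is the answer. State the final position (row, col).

% sense south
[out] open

% push south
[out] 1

% move south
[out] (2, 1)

% sense south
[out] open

% push south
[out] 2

% move south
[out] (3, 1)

% sense south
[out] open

% push south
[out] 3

% move south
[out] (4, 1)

% sense east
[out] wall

% sense west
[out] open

% push west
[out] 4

% move west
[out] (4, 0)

% sense north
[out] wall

% pop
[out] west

% move east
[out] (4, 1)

% pop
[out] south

% move north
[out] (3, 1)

% sense east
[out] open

% push east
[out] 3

% move east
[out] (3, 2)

% sense east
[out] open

% push east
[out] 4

% move east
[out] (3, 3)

% sense south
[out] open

% push south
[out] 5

% move south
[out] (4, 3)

% sense east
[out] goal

% move east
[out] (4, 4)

Answer: (4, 4)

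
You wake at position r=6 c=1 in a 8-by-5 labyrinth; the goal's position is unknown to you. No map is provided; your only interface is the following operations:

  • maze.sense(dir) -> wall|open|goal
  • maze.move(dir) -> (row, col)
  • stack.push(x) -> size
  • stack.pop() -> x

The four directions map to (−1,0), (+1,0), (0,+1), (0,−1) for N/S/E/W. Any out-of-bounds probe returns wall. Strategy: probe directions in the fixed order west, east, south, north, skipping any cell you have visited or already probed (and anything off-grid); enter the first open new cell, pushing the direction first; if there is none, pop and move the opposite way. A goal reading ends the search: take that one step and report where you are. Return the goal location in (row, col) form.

·→ maze.sense(dir='west')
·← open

·→ stack.push(x='west')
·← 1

·→ maze.move(dir='west')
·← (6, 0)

·→ maze.sense(dir='south')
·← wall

·→ maze.sense(dir='north')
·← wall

·→ stack.pop()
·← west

·→ maze.move(dir='east')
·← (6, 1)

·→ maze.sense(dir='east')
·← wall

·→ maze.sense(dir='south')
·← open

·→ stack.push(x='south')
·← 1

·→ maze.move(dir='south')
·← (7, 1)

·→ maze.sense(dir='east')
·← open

·→ stack.push(x='east')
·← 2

·→ maze.move(dir='east')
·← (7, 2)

·→ maze.sense(dir='east')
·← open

·→ stack.push(x='east')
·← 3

·→ maze.move(dir='east')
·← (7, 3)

·→ maze.sense(dir='east')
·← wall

·→ maze.sense(dir='north')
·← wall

·→ stack.pop()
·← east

·→ maze.move(dir='west')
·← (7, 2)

·→ stack.pop()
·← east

·→ maze.move(dir='west')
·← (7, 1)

·→ stack.pop()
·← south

·→ maze.move(dir='north')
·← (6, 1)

·→ maze.sense(dir='north')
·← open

·→ stack.push(x='north')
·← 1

·→ maze.move(dir='north')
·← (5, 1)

·→ maze.sense(dir='east')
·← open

·→ stack.push(x='east')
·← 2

·→ maze.move(dir='east')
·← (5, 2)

·→ maze.sense(dir='east')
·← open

·→ stack.push(x='east')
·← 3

·→ maze.move(dir='east')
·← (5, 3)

·→ maze.sense(dir='east')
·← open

·→ stack.push(x='east')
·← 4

·→ maze.move(dir='east')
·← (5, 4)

·→ maze.sense(dir='south')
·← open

·→ stack.push(x='south')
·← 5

·→ maze.move(dir='south')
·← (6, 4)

·→ stack.pop()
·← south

·→ maze.move(dir='north')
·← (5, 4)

·→ maze.sense(dir='north')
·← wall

·→ stack.pop()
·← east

·→ maze.move(dir='west')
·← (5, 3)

·→ maze.sense(dir='north')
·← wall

·→ stack.pop()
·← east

·→ maze.move(dir='west')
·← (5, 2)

·→ maze.sense(dir='north')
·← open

·→ stack.push(x='north')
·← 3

·→ maze.move(dir='north')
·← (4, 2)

·→ maze.sense(dir='west')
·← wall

·→ maze.sense(dir='north')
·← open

·→ stack.push(x='north')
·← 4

·→ maze.move(dir='north')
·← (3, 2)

·→ maze.sense(dir='west')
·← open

·→ stack.push(x='west')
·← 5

·→ maze.move(dir='west')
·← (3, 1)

·→ maze.sense(dir='west')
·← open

·→ stack.push(x='west')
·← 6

·→ maze.move(dir='west')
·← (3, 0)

·→ maze.sense(dir='south')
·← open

·→ stack.push(x='south')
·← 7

·→ maze.move(dir='south')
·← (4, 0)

·→ stack.pop()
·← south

·→ maze.move(dir='north')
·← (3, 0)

·→ maze.sense(dir='north')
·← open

·→ stack.push(x='north')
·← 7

·→ maze.move(dir='north')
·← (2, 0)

·→ maze.sense(dir='east')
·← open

·→ stack.push(x='east')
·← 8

·→ maze.move(dir='east')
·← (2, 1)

·→ maze.sense(dir='east')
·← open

·→ stack.push(x='east')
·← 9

·→ maze.move(dir='east')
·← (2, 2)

·→ maze.sense(dir='east')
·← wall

·→ maze.sense(dir='north')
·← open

·→ stack.push(x='north')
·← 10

·→ maze.move(dir='north')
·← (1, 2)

·→ maze.sense(dir='west')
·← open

·→ stack.push(x='west')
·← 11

·→ maze.move(dir='west')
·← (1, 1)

·→ maze.sense(dir='west')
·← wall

·→ maze.sense(dir='north')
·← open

·→ stack.push(x='north')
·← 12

·→ maze.move(dir='north')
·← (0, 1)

·→ maze.sense(dir='west')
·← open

·→ stack.push(x='west')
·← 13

·→ maze.move(dir='west')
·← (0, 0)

·→ stack.pop()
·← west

·→ maze.move(dir='east')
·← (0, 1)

·→ maze.sense(dir='east')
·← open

·→ stack.push(x='east')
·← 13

·→ maze.move(dir='east')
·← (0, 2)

·→ maze.sense(dir='east')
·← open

·→ stack.push(x='east')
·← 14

·→ maze.move(dir='east')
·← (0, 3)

·→ maze.sense(dir='east')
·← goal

·→ maze.move(dir='east')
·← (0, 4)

Answer: (0, 4)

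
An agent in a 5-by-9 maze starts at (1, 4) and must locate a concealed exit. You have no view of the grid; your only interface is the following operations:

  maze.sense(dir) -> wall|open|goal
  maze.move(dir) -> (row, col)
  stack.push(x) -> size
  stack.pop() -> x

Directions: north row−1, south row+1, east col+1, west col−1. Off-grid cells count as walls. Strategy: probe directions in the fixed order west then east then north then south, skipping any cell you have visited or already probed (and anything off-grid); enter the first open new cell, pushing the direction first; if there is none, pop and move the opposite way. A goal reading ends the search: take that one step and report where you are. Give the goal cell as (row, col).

CALL sense[west]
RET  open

CALL push[west]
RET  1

CALL move[west]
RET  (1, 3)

CALL sense[west]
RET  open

CALL push[west]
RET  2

CALL move[west]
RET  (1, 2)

CALL sense[west]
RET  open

CALL push[west]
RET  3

CALL move[west]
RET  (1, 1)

CALL sense[west]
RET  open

CALL push[west]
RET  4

CALL move[west]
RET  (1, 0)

CALL sense[north]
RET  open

CALL push[north]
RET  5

CALL move[north]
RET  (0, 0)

CALL sense[east]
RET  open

CALL push[east]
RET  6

CALL move[east]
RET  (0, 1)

CALL sense[east]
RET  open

CALL push[east]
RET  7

CALL move[east]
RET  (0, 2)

CALL sense[east]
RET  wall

CALL pop[]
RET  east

CALL move[west]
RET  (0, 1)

CALL pop[]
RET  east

CALL move[west]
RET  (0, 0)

CALL pop[]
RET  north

CALL move[south]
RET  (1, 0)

CALL sense[south]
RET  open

CALL push[south]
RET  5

CALL move[south]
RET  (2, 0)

CALL sense[east]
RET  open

CALL push[east]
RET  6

CALL move[east]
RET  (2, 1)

CALL sense[east]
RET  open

CALL push[east]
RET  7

CALL move[east]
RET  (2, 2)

CALL sense[east]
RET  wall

CALL sense[south]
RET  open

CALL push[south]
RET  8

CALL move[south]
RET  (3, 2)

CALL sense[west]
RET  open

CALL push[west]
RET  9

CALL move[west]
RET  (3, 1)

CALL sense[west]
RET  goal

CALL move[west]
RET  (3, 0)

Answer: (3, 0)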